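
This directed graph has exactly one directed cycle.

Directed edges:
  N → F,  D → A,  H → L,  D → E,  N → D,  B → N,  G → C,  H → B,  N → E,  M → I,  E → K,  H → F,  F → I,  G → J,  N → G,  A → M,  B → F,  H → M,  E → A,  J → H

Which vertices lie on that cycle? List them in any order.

B, G, H, J, N

DFS with gray/black marking from N:
N gray
  E gray
    A gray
      M gray
        I gray
        I black
      M black
    A black
    K gray
    K black
  E black
  F gray
    F→I: I black — skip
  F black
  G gray
    J gray
      H gray
        B gray
          B→F: F black — skip
          B→N: N is gray → back edge
Back edge closes the cycle N → G → J → H → B → N; its vertices are {B, G, H, J, N}.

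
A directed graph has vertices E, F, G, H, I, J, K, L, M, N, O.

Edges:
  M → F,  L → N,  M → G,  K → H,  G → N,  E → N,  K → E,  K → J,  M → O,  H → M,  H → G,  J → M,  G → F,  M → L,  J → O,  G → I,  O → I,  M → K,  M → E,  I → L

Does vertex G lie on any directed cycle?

No

G lies on a cycle iff there is a path from G back to itself.
Exploring from G, it never reaches itself; equivalently, its strongly connected component is a singleton.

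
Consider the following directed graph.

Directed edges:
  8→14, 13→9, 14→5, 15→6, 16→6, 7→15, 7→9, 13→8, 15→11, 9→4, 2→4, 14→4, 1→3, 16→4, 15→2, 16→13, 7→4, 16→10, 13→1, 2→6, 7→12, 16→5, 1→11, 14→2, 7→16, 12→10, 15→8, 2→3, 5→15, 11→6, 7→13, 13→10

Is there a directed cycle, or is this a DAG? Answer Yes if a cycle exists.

DFS with white/gray/black marking, starting from 5:
5 gray
  15 gray
    2 gray
      3 gray
      3 black
      6 gray
      6 black
      4 gray
      4 black
    2 black
    11 gray
      11→6: 6 black — skip
    11 black
    8 gray
      14 gray
        14→2: 2 black — skip
        14→5: 5 is gray → back edge
Back edge found, so a cycle exists: 5 → 15 → 8 → 14 → 5.

Yes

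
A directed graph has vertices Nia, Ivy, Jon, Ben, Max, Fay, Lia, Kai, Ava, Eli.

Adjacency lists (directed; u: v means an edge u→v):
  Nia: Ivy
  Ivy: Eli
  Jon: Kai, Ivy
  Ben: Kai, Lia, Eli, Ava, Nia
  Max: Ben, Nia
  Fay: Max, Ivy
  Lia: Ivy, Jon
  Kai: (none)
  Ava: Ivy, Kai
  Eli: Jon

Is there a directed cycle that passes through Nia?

Nia lies on a cycle iff there is a path from Nia back to itself.
Exploring from Nia, it never reaches itself; equivalently, its strongly connected component is a singleton.

No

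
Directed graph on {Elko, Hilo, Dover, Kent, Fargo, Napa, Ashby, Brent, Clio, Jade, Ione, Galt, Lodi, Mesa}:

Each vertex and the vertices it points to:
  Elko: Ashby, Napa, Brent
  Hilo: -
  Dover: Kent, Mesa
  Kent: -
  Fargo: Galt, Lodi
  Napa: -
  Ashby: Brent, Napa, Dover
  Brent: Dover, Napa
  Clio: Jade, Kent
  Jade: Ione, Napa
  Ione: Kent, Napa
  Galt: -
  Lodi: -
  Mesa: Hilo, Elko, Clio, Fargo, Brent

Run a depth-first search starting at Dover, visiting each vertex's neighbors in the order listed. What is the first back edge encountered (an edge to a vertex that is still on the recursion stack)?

DFS from Dover (visiting each vertex's neighbors in the order listed); mark gray on enter, black on exit:
Dover gray
  Kent gray
  Kent black
  Mesa gray
    Hilo gray
    Hilo black
    Elko gray
      Ashby gray
        Brent gray
          Brent→Dover: Dover is gray → back edge
First back edge: Brent → Dover.

Brent->Dover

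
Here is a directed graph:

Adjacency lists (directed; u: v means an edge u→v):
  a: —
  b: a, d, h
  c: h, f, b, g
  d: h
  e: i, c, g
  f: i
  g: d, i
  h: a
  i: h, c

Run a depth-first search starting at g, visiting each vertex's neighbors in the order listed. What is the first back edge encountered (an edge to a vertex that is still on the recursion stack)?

DFS from g (visiting each vertex's neighbors in the order listed); mark gray on enter, black on exit:
g gray
  d gray
    h gray
      a gray
      a black
    h black
  d black
  i gray
    i→h: h black — skip
    c gray
      c→h: h black — skip
      f gray
        f→i: i is gray → back edge
First back edge: f → i.

f→i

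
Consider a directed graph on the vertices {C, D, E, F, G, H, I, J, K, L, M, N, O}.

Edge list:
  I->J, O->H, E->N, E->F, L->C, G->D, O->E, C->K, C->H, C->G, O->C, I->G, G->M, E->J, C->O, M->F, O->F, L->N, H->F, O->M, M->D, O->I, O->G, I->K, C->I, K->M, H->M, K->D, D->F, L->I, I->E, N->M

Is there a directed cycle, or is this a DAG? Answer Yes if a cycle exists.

Yes

DFS with white/gray/black marking, starting from M:
M gray
  F gray
  F black
  D gray
    D→F: F black — skip
  D black
M black
C gray
  K gray
    K→D: D black — skip
    K→M: M black — skip
  K black
  O gray
    I gray
      I→K: K black — skip
      E gray
        J gray
        J black
        E→F: F black — skip
        N gray
          N→M: M black — skip
        N black
      E black
      G gray
        G→M: M black — skip
        G→D: D black — skip
      G black
      I→J: J black — skip
    I black
    O→E: E black — skip
    O→C: C is gray → back edge
Back edge found, so a cycle exists: C → O → C.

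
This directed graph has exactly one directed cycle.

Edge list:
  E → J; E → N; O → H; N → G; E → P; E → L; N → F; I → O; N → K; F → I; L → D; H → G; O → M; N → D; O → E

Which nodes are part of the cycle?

DFS with gray/black marking from O:
O gray
  M gray
  M black
  E gray
    N gray
      G gray
      G black
      F gray
        I gray
          I→O: O is gray → back edge
Back edge closes the cycle O → E → N → F → I → O; its vertices are {E, F, I, N, O}.

E, F, I, N, O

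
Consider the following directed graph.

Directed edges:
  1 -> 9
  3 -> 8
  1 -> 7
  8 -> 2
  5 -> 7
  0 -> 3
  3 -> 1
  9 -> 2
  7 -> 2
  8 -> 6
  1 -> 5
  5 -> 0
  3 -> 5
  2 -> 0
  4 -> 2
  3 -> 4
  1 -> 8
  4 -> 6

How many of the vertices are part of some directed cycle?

9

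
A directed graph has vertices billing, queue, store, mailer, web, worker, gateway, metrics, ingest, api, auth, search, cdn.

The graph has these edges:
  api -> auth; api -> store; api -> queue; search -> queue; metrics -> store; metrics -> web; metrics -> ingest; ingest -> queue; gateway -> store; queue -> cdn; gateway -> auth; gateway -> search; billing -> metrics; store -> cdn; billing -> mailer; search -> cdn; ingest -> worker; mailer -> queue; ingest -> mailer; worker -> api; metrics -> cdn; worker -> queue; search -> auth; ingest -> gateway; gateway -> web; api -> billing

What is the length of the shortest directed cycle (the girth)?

5

For each vertex v, BFS finds the shortest path from v back to v.
The shortest such closed walk is worker → api → billing → metrics → ingest → worker, length 5.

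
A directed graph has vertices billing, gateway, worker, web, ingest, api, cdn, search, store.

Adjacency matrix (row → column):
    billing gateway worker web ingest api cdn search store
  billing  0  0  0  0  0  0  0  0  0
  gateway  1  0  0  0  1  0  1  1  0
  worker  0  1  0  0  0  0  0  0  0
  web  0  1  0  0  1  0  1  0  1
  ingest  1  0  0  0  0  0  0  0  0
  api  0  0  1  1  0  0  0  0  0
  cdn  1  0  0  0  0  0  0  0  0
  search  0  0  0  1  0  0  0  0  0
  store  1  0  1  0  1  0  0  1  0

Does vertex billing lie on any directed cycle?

No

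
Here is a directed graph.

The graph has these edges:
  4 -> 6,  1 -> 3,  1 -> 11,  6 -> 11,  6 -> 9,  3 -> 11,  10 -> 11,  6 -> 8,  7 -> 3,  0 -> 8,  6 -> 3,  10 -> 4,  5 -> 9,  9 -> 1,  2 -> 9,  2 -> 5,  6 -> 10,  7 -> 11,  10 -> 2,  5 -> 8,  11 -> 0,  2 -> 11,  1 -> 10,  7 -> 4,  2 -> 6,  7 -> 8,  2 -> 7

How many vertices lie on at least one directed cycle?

A vertex is on a directed cycle iff it belongs to a strongly connected component of size ≥ 2 (or has a self-loop).
The vertices on cycles are {1, 2, 4, 5, 6, 7, 9, 10} — 8 in total.

8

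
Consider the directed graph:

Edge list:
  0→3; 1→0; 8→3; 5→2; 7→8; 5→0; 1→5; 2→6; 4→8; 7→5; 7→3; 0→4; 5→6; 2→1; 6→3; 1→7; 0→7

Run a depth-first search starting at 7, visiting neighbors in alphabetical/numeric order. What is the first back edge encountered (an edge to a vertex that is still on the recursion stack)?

0->7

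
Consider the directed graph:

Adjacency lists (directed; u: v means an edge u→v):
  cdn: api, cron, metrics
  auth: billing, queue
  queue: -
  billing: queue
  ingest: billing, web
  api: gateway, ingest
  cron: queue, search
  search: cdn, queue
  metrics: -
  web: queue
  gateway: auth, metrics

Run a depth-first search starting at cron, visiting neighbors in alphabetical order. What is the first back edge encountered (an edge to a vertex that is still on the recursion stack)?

cdn->cron

DFS from cron (visiting neighbors in alphabetical order); mark gray on enter, black on exit:
cron gray
  queue gray
  queue black
  search gray
    cdn gray
      api gray
        gateway gray
          auth gray
            billing gray
              billing→queue: queue black — skip
            billing black
            auth→queue: queue black — skip
          auth black
          metrics gray
          metrics black
        gateway black
        ingest gray
          ingest→billing: billing black — skip
          web gray
            web→queue: queue black — skip
          web black
        ingest black
      api black
      cdn→cron: cron is gray → back edge
First back edge: cdn → cron.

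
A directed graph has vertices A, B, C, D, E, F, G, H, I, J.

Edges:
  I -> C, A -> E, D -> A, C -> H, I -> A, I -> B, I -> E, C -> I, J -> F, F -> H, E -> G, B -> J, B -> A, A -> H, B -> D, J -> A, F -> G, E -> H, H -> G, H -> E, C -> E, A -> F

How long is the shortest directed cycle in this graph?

2

For each vertex v, BFS finds the shortest path from v back to v.
The shortest such closed walk is C → I → C, length 2.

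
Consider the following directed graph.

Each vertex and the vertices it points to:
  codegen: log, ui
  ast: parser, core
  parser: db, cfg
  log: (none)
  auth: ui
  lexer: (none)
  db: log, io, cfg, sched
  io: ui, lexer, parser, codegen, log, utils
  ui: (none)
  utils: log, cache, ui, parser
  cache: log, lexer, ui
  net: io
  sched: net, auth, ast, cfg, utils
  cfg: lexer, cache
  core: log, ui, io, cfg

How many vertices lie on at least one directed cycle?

8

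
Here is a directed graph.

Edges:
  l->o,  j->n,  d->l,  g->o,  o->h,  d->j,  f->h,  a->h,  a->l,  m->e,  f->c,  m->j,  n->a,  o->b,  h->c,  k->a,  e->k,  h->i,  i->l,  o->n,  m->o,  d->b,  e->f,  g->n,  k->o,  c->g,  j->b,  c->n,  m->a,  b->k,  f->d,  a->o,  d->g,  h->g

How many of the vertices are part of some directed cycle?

A vertex is on a directed cycle iff it belongs to a strongly connected component of size ≥ 2 (or has a self-loop).
The vertices on cycles are {a, b, c, g, h, i, k, l, n, o} — 10 in total.

10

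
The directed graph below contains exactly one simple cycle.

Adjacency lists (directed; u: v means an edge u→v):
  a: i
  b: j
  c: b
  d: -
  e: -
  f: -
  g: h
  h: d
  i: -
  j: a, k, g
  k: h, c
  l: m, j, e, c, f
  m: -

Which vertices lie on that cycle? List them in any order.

b, c, j, k

DFS with gray/black marking from j:
j gray
  a gray
    i gray
    i black
  a black
  k gray
    h gray
      d gray
      d black
    h black
    c gray
      b gray
        b→j: j is gray → back edge
Back edge closes the cycle j → k → c → b → j; its vertices are {b, c, j, k}.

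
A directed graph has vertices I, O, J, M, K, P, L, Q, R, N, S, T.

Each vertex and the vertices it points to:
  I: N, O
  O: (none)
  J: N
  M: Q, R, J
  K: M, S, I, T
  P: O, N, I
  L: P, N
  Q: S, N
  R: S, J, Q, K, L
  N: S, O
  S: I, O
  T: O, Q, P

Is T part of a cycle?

No

T lies on a cycle iff there is a path from T back to itself.
Exploring from T, it never reaches itself; equivalently, its strongly connected component is a singleton.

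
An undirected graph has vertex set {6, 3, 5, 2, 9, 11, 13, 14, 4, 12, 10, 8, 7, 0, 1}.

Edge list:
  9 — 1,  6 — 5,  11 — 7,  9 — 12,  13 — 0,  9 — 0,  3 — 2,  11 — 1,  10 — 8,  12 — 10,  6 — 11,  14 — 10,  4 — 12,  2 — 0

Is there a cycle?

No

DFS, tracking each vertex's parent; an edge to a visited non-parent vertex closes a cycle.
Start from 9:
visit 9 (parent –)
  visit 12 (parent 9)
    12–9: parent, skip
    visit 10 (parent 12)
      10–12: parent, skip
      visit 8 (parent 10)
        8–10: parent, skip
      visit 14 (parent 10)
        14–10: parent, skip
    visit 4 (parent 12)
      4–12: parent, skip
  visit 0 (parent 9)
    visit 13 (parent 0)
      13–0: parent, skip
    visit 2 (parent 0)
      2–0: parent, skip
      visit 3 (parent 2)
        3–2: parent, skip
    0–9: parent, skip
  visit 1 (parent 9)
    visit 11 (parent 1)
      visit 6 (parent 11)
        6–11: parent, skip
        visit 5 (parent 6)
          5–6: parent, skip
      visit 7 (parent 11)
        7–11: parent, skip
      11–1: parent, skip
    1–9: parent, skip
No non-parent visited neighbor found — the graph is a forest.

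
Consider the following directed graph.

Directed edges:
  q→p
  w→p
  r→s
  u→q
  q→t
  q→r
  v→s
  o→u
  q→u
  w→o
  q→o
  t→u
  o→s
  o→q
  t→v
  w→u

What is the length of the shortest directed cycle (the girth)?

2

For each vertex v, BFS finds the shortest path from v back to v.
The shortest such closed walk is o → q → o, length 2.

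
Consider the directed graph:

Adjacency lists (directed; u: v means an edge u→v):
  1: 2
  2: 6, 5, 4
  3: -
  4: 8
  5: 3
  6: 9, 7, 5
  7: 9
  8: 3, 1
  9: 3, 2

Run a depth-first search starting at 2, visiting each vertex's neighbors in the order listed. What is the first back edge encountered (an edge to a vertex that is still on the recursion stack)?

9->2

DFS from 2 (visiting each vertex's neighbors in the order listed); mark gray on enter, black on exit:
2 gray
  6 gray
    9 gray
      3 gray
      3 black
      9→2: 2 is gray → back edge
First back edge: 9 → 2.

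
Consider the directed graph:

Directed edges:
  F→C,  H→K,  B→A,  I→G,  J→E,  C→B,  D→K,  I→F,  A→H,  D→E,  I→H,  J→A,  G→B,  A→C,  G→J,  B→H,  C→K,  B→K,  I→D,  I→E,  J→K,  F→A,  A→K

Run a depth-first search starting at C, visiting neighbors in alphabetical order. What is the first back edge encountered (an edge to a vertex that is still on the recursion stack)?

A→C

DFS from C (visiting neighbors in alphabetical order); mark gray on enter, black on exit:
C gray
  B gray
    A gray
      A→C: C is gray → back edge
First back edge: A → C.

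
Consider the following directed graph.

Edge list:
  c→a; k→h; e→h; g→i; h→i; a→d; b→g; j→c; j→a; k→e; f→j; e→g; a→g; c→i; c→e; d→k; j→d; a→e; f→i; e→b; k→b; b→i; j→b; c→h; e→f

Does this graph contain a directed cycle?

Yes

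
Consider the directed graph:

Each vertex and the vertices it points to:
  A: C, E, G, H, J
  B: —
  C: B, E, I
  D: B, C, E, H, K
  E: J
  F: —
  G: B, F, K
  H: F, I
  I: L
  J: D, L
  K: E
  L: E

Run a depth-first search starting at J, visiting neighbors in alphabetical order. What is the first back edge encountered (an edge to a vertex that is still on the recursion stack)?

DFS from J (visiting neighbors in alphabetical order); mark gray on enter, black on exit:
J gray
  D gray
    B gray
    B black
    C gray
      C→B: B black — skip
      E gray
        E→J: J is gray → back edge
First back edge: E → J.

E→J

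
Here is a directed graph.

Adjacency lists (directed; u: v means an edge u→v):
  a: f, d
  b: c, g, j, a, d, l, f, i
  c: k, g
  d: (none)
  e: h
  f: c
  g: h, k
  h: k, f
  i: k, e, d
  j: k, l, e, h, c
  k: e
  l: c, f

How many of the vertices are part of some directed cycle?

A vertex is on a directed cycle iff it belongs to a strongly connected component of size ≥ 2 (or has a self-loop).
The vertices on cycles are {c, e, f, g, h, k} — 6 in total.

6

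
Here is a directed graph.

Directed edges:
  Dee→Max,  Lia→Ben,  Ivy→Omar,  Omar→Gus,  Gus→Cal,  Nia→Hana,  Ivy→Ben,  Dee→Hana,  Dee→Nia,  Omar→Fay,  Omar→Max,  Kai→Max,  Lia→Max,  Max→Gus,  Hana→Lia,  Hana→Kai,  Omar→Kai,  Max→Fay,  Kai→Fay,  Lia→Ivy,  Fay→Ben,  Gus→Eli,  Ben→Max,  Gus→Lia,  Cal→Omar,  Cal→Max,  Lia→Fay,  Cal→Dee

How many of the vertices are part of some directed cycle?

A vertex is on a directed cycle iff it belongs to a strongly connected component of size ≥ 2 (or has a self-loop).
The vertices on cycles are {Ben, Cal, Dee, Fay, Gus, Ivy, Kai, Lia, Max, Nia, Hana, Omar} — 12 in total.

12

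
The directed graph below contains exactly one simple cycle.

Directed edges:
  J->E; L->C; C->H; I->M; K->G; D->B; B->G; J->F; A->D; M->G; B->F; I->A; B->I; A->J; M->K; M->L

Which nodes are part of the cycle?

DFS with gray/black marking from I:
I gray
  M gray
    G gray
    G black
    L gray
      C gray
        H gray
        H black
      C black
    L black
    K gray
      K→G: G black — skip
    K black
  M black
  A gray
    J gray
      F gray
      F black
      E gray
      E black
    J black
    D gray
      B gray
        B→I: I is gray → back edge
Back edge closes the cycle I → A → D → B → I; its vertices are {A, B, D, I}.

A, B, D, I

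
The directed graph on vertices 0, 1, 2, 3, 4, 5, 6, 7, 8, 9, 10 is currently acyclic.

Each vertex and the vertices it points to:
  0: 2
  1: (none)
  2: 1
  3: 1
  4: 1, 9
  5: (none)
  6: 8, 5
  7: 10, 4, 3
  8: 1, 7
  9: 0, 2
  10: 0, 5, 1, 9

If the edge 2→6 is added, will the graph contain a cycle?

Adding 2→6 creates a cycle iff 6 can already reach 2.
Path from 6: 6 → 8 → 7 → 4 → 9 → 2.
So 6 → … → 2 → 6 is a cycle.

Yes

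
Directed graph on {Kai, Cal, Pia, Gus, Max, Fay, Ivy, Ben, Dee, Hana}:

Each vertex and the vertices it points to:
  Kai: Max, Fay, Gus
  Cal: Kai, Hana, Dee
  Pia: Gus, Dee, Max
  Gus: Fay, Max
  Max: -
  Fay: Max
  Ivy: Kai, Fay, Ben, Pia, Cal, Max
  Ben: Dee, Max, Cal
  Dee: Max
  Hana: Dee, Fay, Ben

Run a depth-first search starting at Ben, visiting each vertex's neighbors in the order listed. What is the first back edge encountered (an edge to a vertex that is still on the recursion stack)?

Hana→Ben

DFS from Ben (visiting each vertex's neighbors in the order listed); mark gray on enter, black on exit:
Ben gray
  Dee gray
    Max gray
    Max black
  Dee black
  Ben→Max: Max black — skip
  Cal gray
    Kai gray
      Kai→Max: Max black — skip
      Fay gray
        Fay→Max: Max black — skip
      Fay black
      Gus gray
        Gus→Fay: Fay black — skip
        Gus→Max: Max black — skip
      Gus black
    Kai black
    Hana gray
      Hana→Dee: Dee black — skip
      Hana→Fay: Fay black — skip
      Hana→Ben: Ben is gray → back edge
First back edge: Hana → Ben.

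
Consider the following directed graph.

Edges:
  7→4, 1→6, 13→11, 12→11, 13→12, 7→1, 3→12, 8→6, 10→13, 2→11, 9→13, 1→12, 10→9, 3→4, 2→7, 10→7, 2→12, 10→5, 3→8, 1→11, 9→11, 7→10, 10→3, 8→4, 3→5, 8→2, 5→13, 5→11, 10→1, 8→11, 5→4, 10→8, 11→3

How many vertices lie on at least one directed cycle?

A vertex is on a directed cycle iff it belongs to a strongly connected component of size ≥ 2 (or has a self-loop).
The vertices on cycles are {1, 2, 3, 5, 7, 8, 9, 10, 11, 12, 13} — 11 in total.

11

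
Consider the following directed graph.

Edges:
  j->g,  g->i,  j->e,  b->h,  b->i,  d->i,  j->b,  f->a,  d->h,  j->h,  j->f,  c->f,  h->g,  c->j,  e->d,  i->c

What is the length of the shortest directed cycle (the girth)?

4

For each vertex v, BFS finds the shortest path from v back to v.
The shortest such closed walk is c → j → g → i → c, length 4.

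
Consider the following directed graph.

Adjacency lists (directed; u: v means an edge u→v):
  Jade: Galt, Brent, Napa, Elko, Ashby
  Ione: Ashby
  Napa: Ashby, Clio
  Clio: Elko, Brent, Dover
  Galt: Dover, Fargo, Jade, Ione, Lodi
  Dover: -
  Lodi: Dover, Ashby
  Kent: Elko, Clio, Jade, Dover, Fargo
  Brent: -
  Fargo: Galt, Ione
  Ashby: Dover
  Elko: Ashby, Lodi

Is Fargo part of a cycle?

Fargo is on a cycle iff Fargo can reach itself via ≥1 edge.
Fargo → Galt → Fargo — yes.

Yes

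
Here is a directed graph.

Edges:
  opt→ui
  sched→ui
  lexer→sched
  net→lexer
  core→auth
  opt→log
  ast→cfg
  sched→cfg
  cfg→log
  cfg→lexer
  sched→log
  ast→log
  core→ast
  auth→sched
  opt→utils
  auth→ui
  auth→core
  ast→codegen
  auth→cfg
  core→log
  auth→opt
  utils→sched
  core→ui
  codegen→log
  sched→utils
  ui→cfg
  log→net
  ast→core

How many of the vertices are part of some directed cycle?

A vertex is on a directed cycle iff it belongs to a strongly connected component of size ≥ 2 (or has a self-loop).
The vertices on cycles are {ui, ast, cfg, log, net, auth, core, lexer, sched, utils} — 10 in total.

10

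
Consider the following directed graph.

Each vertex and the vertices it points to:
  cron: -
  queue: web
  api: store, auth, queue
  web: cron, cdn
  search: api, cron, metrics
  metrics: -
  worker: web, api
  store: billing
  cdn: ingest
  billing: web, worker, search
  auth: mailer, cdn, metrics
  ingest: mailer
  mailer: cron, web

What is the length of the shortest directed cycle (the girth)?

4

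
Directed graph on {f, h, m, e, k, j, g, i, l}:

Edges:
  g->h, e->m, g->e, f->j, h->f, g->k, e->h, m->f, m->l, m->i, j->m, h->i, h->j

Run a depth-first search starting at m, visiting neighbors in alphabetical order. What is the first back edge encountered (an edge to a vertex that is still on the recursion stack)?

DFS from m (visiting neighbors in alphabetical order); mark gray on enter, black on exit:
m gray
  f gray
    j gray
      j→m: m is gray → back edge
First back edge: j → m.

j->m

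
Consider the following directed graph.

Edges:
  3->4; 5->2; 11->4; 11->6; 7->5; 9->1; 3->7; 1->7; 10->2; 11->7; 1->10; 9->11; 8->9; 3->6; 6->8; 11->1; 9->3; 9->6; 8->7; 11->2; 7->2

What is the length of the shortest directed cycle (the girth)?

For each vertex v, BFS finds the shortest path from v back to v.
The shortest such closed walk is 9 → 6 → 8 → 9, length 3.

3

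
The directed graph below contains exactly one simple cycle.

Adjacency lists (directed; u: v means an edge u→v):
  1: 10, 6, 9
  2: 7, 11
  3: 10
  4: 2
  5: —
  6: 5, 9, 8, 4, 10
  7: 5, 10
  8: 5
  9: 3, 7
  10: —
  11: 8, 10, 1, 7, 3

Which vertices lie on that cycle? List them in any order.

DFS with gray/black marking from 11:
11 gray
  8 gray
    5 gray
    5 black
  8 black
  10 gray
  10 black
  1 gray
    1→10: 10 black — skip
    6 gray
      6→5: 5 black — skip
      9 gray
        3 gray
          3→10: 10 black — skip
        3 black
        7 gray
          7→5: 5 black — skip
          7→10: 10 black — skip
        7 black
      9 black
      6→8: 8 black — skip
      4 gray
        2 gray
          2→7: 7 black — skip
          2→11: 11 is gray → back edge
Back edge closes the cycle 11 → 1 → 6 → 4 → 2 → 11; its vertices are {1, 2, 4, 6, 11}.

1, 2, 4, 6, 11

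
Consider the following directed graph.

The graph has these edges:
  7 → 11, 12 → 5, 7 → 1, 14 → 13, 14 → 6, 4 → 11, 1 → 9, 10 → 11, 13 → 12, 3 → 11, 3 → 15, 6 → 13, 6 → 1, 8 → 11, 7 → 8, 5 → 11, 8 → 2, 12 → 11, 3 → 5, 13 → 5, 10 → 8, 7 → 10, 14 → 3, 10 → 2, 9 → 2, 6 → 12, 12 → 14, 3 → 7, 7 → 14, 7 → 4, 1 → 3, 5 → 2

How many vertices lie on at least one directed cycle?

A vertex is on a directed cycle iff it belongs to a strongly connected component of size ≥ 2 (or has a self-loop).
The vertices on cycles are {1, 3, 6, 7, 12, 13, 14} — 7 in total.

7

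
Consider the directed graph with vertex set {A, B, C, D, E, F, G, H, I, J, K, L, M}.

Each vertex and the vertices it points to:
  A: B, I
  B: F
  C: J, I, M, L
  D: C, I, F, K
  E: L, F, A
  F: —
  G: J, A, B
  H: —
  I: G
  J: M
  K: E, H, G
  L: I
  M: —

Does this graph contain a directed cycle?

DFS with white/gray/black marking, starting from G:
G gray
  J gray
    M gray
    M black
  J black
  A gray
    B gray
      F gray
      F black
    B black
    I gray
      I→G: G is gray → back edge
Back edge found, so a cycle exists: G → A → I → G.

Yes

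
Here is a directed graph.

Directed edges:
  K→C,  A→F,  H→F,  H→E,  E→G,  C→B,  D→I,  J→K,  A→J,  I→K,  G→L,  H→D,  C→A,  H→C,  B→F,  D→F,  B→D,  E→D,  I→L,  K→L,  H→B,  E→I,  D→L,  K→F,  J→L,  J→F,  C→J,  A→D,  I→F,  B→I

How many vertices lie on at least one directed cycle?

A vertex is on a directed cycle iff it belongs to a strongly connected component of size ≥ 2 (or has a self-loop).
The vertices on cycles are {A, B, C, D, I, J, K} — 7 in total.

7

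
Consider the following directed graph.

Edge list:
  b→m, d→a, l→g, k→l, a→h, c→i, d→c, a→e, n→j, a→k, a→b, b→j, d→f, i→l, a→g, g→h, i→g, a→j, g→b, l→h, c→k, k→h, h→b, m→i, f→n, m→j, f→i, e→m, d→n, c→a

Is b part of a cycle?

Yes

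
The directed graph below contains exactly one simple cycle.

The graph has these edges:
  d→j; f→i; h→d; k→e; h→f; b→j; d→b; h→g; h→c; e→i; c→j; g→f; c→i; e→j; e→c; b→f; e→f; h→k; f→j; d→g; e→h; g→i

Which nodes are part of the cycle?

e, h, k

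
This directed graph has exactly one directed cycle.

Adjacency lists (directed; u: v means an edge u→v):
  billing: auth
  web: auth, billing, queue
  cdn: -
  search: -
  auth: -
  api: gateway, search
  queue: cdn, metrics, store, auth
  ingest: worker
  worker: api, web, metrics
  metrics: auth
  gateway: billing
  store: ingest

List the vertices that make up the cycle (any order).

web, queue, store, ingest, worker

DFS with gray/black marking from worker:
worker gray
  api gray
    gateway gray
      billing gray
        auth gray
        auth black
      billing black
    gateway black
    search gray
    search black
  api black
  web gray
    web→auth: auth black — skip
    web→billing: billing black — skip
    queue gray
      cdn gray
      cdn black
      metrics gray
        metrics→auth: auth black — skip
      metrics black
      store gray
        ingest gray
          ingest→worker: worker is gray → back edge
Back edge closes the cycle worker → web → queue → store → ingest → worker; its vertices are {web, queue, store, ingest, worker}.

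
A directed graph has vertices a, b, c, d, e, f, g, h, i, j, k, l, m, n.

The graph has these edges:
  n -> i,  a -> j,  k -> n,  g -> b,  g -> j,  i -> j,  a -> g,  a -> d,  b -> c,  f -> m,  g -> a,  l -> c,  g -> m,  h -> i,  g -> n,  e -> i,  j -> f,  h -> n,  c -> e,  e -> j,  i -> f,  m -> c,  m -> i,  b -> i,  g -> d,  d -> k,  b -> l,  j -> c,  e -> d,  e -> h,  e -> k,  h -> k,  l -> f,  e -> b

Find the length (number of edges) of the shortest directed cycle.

2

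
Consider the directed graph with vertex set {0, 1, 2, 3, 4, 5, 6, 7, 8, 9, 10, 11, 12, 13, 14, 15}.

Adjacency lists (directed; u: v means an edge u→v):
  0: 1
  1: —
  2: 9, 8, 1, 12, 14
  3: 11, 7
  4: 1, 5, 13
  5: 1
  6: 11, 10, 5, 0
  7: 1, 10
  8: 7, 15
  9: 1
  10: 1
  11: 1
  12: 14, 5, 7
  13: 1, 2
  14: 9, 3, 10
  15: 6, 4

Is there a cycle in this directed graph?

DFS with white/gray/black marking, starting from 7:
7 gray
  1 gray
  1 black
  10 gray
    10→1: 1 black — skip
  10 black
7 black
0 gray
  0→1: 1 black — skip
0 black
2 gray
  9 gray
    9→1: 1 black — skip
  9 black
  8 gray
    8→7: 7 black — skip
    15 gray
      6 gray
        11 gray
          11→1: 1 black — skip
        11 black
        6→10: 10 black — skip
        5 gray
          5→1: 1 black — skip
        5 black
        6→0: 0 black — skip
      6 black
      4 gray
        4→1: 1 black — skip
        4→5: 5 black — skip
        13 gray
          13→1: 1 black — skip
          13→2: 2 is gray → back edge
Back edge found, so a cycle exists: 2 → 8 → 15 → 4 → 13 → 2.

Yes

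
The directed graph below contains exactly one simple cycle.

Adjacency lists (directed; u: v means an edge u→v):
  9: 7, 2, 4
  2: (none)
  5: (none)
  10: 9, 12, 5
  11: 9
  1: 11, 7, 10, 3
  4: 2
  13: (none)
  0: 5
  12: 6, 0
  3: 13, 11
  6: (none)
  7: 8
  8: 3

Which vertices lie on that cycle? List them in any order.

DFS with gray/black marking from 3:
3 gray
  13 gray
  13 black
  11 gray
    9 gray
      7 gray
        8 gray
          8→3: 3 is gray → back edge
Back edge closes the cycle 3 → 11 → 9 → 7 → 8 → 3; its vertices are {3, 7, 8, 9, 11}.

3, 7, 8, 9, 11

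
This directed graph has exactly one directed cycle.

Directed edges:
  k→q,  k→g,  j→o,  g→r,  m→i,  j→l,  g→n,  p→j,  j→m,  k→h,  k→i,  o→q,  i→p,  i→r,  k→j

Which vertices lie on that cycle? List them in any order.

DFS with gray/black marking from j:
j gray
  l gray
  l black
  m gray
    i gray
      p gray
        p→j: j is gray → back edge
Back edge closes the cycle j → m → i → p → j; its vertices are {i, j, m, p}.

i, j, m, p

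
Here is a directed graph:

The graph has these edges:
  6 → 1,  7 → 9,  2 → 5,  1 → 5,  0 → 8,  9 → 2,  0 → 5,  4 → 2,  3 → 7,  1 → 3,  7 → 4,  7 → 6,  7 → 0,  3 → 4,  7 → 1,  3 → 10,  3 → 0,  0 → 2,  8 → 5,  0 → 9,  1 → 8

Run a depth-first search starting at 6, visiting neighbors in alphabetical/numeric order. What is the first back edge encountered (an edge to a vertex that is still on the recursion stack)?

DFS from 6 (visiting neighbors in alphabetical/numeric order); mark gray on enter, black on exit:
6 gray
  1 gray
    3 gray
      0 gray
        2 gray
          5 gray
          5 black
        2 black
        0→5: 5 black — skip
        8 gray
          8→5: 5 black — skip
        8 black
        9 gray
          9→2: 2 black — skip
        9 black
      0 black
      4 gray
        4→2: 2 black — skip
      4 black
      7 gray
        7→0: 0 black — skip
        7→1: 1 is gray → back edge
First back edge: 7 → 1.

7→1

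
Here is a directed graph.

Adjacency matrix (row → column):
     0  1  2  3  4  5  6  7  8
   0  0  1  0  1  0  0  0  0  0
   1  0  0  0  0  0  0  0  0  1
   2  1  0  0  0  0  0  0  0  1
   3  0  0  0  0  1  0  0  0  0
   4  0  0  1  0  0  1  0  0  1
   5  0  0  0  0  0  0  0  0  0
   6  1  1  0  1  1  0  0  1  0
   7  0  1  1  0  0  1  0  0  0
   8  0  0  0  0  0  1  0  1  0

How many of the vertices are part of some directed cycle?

7

A vertex is on a directed cycle iff it belongs to a strongly connected component of size ≥ 2 (or has a self-loop).
The vertices on cycles are {0, 1, 2, 3, 4, 7, 8} — 7 in total.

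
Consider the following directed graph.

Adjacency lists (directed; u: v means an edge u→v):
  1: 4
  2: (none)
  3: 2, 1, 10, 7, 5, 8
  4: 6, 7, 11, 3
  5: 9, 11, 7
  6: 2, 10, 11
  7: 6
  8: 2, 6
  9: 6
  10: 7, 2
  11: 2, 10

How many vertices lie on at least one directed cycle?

7

A vertex is on a directed cycle iff it belongs to a strongly connected component of size ≥ 2 (or has a self-loop).
The vertices on cycles are {1, 3, 4, 6, 7, 10, 11} — 7 in total.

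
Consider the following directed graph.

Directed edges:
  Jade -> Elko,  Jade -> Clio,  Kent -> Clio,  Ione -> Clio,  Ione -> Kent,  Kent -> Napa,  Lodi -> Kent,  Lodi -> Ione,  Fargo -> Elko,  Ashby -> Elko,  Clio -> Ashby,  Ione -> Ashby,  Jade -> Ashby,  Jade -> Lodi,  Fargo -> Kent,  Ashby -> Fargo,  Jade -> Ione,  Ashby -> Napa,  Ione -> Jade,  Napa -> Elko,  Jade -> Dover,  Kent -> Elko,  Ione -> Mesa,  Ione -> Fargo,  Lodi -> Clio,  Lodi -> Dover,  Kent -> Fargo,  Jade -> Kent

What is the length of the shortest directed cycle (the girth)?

2

For each vertex v, BFS finds the shortest path from v back to v.
The shortest such closed walk is Ione → Jade → Ione, length 2.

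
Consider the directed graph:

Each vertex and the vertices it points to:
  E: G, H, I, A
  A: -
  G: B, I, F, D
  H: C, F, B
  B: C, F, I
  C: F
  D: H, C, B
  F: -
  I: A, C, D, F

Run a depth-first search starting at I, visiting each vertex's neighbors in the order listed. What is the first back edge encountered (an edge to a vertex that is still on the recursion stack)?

B->I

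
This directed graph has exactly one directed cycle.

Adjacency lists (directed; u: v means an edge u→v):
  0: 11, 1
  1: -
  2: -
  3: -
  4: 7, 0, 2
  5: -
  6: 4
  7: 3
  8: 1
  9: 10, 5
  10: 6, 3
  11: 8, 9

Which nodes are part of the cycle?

DFS with gray/black marking from 4:
4 gray
  7 gray
    3 gray
    3 black
  7 black
  0 gray
    11 gray
      8 gray
        1 gray
        1 black
      8 black
      9 gray
        10 gray
          6 gray
            6→4: 4 is gray → back edge
Back edge closes the cycle 4 → 0 → 11 → 9 → 10 → 6 → 4; its vertices are {0, 4, 6, 9, 10, 11}.

0, 4, 6, 9, 10, 11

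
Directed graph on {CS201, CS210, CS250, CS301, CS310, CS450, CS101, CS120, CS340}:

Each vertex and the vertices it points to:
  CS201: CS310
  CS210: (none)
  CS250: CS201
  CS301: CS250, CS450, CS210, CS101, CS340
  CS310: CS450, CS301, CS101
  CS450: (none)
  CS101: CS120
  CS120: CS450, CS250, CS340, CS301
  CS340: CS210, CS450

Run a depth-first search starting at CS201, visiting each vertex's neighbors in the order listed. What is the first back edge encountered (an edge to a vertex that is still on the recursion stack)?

DFS from CS201 (visiting each vertex's neighbors in the order listed); mark gray on enter, black on exit:
CS201 gray
  CS310 gray
    CS450 gray
    CS450 black
    CS301 gray
      CS250 gray
        CS250→CS201: CS201 is gray → back edge
First back edge: CS250 → CS201.

CS250->CS201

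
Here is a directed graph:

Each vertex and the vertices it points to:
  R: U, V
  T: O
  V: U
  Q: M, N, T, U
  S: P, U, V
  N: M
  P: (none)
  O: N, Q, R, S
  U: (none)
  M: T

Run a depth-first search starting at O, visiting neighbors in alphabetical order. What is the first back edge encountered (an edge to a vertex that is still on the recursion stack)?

T->O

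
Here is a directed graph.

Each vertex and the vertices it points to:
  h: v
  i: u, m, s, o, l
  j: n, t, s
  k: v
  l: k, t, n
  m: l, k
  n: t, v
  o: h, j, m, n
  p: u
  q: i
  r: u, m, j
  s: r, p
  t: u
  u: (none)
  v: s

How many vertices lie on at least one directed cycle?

8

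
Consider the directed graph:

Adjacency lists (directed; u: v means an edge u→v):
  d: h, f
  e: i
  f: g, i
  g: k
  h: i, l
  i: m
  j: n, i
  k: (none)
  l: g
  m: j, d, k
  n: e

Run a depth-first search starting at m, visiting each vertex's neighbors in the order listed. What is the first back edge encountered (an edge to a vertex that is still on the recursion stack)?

DFS from m (visiting each vertex's neighbors in the order listed); mark gray on enter, black on exit:
m gray
  j gray
    n gray
      e gray
        i gray
          i→m: m is gray → back edge
First back edge: i → m.

i→m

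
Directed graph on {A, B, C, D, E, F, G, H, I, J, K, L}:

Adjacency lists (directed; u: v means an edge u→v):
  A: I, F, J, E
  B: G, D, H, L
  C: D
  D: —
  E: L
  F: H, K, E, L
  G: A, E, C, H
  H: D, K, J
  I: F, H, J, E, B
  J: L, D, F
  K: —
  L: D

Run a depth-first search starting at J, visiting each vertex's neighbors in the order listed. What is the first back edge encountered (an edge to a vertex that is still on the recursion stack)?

H->J

DFS from J (visiting each vertex's neighbors in the order listed); mark gray on enter, black on exit:
J gray
  L gray
    D gray
    D black
  L black
  J→D: D black — skip
  F gray
    H gray
      H→D: D black — skip
      K gray
      K black
      H→J: J is gray → back edge
First back edge: H → J.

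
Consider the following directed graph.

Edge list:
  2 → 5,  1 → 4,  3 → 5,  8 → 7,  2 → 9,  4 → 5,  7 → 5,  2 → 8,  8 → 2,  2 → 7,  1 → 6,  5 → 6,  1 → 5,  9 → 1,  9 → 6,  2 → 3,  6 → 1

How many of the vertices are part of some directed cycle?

A vertex is on a directed cycle iff it belongs to a strongly connected component of size ≥ 2 (or has a self-loop).
The vertices on cycles are {1, 2, 4, 5, 6, 8} — 6 in total.

6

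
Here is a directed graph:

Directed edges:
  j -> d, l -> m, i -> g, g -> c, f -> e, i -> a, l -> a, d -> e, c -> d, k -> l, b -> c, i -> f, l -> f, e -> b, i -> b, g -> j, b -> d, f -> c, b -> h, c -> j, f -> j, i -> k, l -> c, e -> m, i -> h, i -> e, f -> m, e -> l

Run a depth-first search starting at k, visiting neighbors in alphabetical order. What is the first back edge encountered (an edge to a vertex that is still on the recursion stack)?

b→c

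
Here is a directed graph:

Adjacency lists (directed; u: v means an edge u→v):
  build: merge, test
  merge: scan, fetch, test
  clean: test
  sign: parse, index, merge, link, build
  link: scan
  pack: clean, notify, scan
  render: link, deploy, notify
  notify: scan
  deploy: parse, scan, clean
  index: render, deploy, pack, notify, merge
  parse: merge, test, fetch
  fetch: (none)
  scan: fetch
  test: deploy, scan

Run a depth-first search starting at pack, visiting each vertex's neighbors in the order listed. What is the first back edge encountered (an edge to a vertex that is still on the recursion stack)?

DFS from pack (visiting each vertex's neighbors in the order listed); mark gray on enter, black on exit:
pack gray
  clean gray
    test gray
      deploy gray
        parse gray
          merge gray
            scan gray
              fetch gray
              fetch black
            scan black
            merge→fetch: fetch black — skip
            merge→test: test is gray → back edge
First back edge: merge → test.

merge→test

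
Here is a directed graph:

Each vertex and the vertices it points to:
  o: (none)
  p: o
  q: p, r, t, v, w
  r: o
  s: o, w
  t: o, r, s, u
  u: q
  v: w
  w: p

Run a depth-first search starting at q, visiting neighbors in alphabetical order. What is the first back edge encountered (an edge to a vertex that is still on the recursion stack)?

u->q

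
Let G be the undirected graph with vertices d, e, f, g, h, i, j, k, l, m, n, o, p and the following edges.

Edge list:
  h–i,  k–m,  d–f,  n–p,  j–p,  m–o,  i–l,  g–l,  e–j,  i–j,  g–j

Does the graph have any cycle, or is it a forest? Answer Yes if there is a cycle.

Yes

DFS, tracking each vertex's parent; an edge to a visited non-parent vertex closes a cycle.
Start from h:
visit h (parent –)
  visit i (parent h)
    visit j (parent i)
      visit e (parent j)
        e–j: parent, skip
      visit g (parent j)
        g–j: parent, skip
        visit l (parent g)
          l–g: parent, skip
          l–i: i visited and ≠ parent → cycle
Cycle: i – j – g – l – i.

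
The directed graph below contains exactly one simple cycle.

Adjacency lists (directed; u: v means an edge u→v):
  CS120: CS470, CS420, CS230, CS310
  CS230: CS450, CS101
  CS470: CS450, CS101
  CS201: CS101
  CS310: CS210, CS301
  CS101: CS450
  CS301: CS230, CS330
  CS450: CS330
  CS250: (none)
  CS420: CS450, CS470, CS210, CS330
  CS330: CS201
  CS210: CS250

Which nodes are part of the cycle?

CS101, CS201, CS330, CS450

DFS with gray/black marking from CS330:
CS330 gray
  CS201 gray
    CS101 gray
      CS450 gray
        CS450→CS330: CS330 is gray → back edge
Back edge closes the cycle CS330 → CS201 → CS101 → CS450 → CS330; its vertices are {CS101, CS201, CS330, CS450}.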